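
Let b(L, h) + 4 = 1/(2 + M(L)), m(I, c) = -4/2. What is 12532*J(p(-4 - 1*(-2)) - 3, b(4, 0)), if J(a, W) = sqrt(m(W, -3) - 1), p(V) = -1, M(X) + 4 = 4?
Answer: 12532*I*sqrt(3) ≈ 21706.0*I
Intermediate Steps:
M(X) = 0 (M(X) = -4 + 4 = 0)
m(I, c) = -2 (m(I, c) = -4*1/2 = -2)
b(L, h) = -7/2 (b(L, h) = -4 + 1/(2 + 0) = -4 + 1/2 = -7/2)
J(a, W) = I*sqrt(3) (J(a, W) = sqrt(-2 - 1) = sqrt(-3) = I*sqrt(3))
12532*J(p(-4 - 1*(-2)) - 3, b(4, 0)) = 12532*(I*sqrt(3)) = 12532*I*sqrt(3)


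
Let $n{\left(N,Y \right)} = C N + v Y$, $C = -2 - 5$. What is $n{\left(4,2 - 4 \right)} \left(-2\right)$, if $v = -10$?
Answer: $16$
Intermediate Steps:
$C = -7$
$n{\left(N,Y \right)} = - 10 Y - 7 N$ ($n{\left(N,Y \right)} = - 7 N - 10 Y = - 10 Y - 7 N$)
$n{\left(4,2 - 4 \right)} \left(-2\right) = \left(- 10 \left(2 - 4\right) - 28\right) \left(-2\right) = \left(\left(-10\right) \left(-2\right) - 28\right) \left(-2\right) = \left(20 - 28\right) \left(-2\right) = \left(-8\right) \left(-2\right) = 16$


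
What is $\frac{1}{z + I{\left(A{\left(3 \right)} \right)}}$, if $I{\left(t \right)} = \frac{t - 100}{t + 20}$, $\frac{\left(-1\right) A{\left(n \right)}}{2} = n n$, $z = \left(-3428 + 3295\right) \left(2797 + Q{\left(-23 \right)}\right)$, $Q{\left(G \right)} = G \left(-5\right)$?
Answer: $- \frac{1}{387355} \approx -2.5816 \cdot 10^{-6}$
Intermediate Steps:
$Q{\left(G \right)} = - 5 G$
$z = -387296$ ($z = \left(-3428 + 3295\right) \left(2797 - -115\right) = - 133 \left(2797 + 115\right) = \left(-133\right) 2912 = -387296$)
$A{\left(n \right)} = - 2 n^{2}$ ($A{\left(n \right)} = - 2 n n = - 2 n^{2}$)
$I{\left(t \right)} = \frac{-100 + t}{20 + t}$
$\frac{1}{z + I{\left(A{\left(3 \right)} \right)}} = \frac{1}{-387296 + \frac{-100 - 2 \cdot 3^{2}}{20 - 2 \cdot 3^{2}}} = \frac{1}{-387296 + \frac{-100 - 18}{20 - 18}} = \frac{1}{-387296 + \frac{1}{2} \left(-118\right)} = \frac{1}{-387296 - 59} = \frac{1}{-387355} = - \frac{1}{387355}$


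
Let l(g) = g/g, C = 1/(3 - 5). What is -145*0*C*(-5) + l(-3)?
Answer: 1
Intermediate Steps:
C = -1/2 (C = 1/(-2) = -1/2 ≈ -0.50000)
l(g) = 1
-145*0*C*(-5) + l(-3) = -145*0*(-1/2)*(-5) + 1 = -0*(-5) + 1 = -145*0 + 1 = 0 + 1 = 1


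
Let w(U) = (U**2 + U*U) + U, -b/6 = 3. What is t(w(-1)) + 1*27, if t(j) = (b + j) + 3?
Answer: 13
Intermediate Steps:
b = -18 (b = -6*3 = -18)
w(U) = U + 2*U**2 (w(U) = (U**2 + U**2) + U = 2*U**2 + U = U + 2*U**2)
t(j) = -15 + j (t(j) = (-18 + j) + 3 = -15 + j)
t(w(-1)) + 1*27 = (-15 - (1 + 2*(-1))) + 1*27 = (-15 - (1 - 2)) + 27 = (-15 - 1*(-1)) + 27 = (-15 + 1) + 27 = -14 + 27 = 13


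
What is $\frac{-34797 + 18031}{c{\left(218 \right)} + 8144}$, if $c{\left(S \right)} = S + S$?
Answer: $- \frac{8383}{4290} \approx -1.9541$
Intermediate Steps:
$c{\left(S \right)} = 2 S$
$\frac{-34797 + 18031}{c{\left(218 \right)} + 8144} = \frac{-34797 + 18031}{2 \cdot 218 + 8144} = - \frac{16766}{436 + 8144} = - \frac{16766}{8580} = \left(-16766\right) \frac{1}{8580} = - \frac{8383}{4290}$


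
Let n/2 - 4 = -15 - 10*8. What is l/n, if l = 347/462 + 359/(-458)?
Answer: 1733/9627618 ≈ 0.00018000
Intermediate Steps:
n = -182 (n = 8 + 2*(-15 - 10*8) = 8 + 2*(-15 - 80) = 8 + 2*(-95) = 8 - 190 = -182)
l = -1733/52899 (l = 347*(1/462) + 359*(-1/458) = 347/462 - 359/458 = -1733/52899 ≈ -0.032761)
l/n = -1733/52899/(-182) = -1733/52899*(-1/182) = 1733/9627618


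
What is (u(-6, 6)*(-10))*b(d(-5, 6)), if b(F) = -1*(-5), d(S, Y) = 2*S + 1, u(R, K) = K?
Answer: -300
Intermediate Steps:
d(S, Y) = 1 + 2*S
b(F) = 5
(u(-6, 6)*(-10))*b(d(-5, 6)) = (6*(-10))*5 = -60*5 = -300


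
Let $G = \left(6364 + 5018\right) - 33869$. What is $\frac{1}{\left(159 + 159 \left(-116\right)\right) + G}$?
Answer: $- \frac{1}{40772} \approx -2.4527 \cdot 10^{-5}$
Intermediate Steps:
$G = -22487$ ($G = 11382 - 33869 = -22487$)
$\frac{1}{\left(159 + 159 \left(-116\right)\right) + G} = \frac{1}{\left(159 + 159 \left(-116\right)\right) - 22487} = \frac{1}{\left(159 - 18444\right) - 22487} = \frac{1}{-18285 - 22487} = \frac{1}{-40772} = - \frac{1}{40772}$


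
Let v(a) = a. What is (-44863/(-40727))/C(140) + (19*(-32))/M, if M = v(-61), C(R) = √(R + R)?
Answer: 608/61 + 6409*√70/814540 ≈ 10.033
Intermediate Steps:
C(R) = √2*√R (C(R) = √(2*R) = √2*√R)
M = -61
(-44863/(-40727))/C(140) + (19*(-32))/M = (-44863/(-40727))/((√2*√140)) + (19*(-32))/(-61) = (-44863*(-1/40727))/((√2*(2*√35))) - 608*(-1/61) = 44863/(40727*((2*√70))) + 608/61 = 44863*(√70/140)/40727 + 608/61 = 6409*√70/814540 + 608/61 = 608/61 + 6409*√70/814540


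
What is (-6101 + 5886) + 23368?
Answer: 23153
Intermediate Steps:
(-6101 + 5886) + 23368 = -215 + 23368 = 23153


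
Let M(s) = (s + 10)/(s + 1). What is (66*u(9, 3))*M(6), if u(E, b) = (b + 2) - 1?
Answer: 4224/7 ≈ 603.43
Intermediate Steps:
u(E, b) = 1 + b (u(E, b) = (2 + b) - 1 = 1 + b)
M(s) = (10 + s)/(1 + s)
(66*u(9, 3))*M(6) = (66*(1 + 3))*((10 + 6)/(1 + 6)) = (66*4)*(16/7) = 264*((⅐)*16) = 264*(16/7) = 4224/7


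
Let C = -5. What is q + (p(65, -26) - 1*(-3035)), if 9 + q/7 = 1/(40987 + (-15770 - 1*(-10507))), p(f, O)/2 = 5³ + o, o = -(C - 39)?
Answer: 118246447/35724 ≈ 3310.0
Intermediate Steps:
o = 44 (o = -(-5 - 39) = -1*(-44) = 44)
p(f, O) = 338 (p(f, O) = 2*(5³ + 44) = 2*(125 + 44) = 2*169 = 338)
q = -2250605/35724 (q = -63 + 7/(40987 + (-15770 - 1*(-10507))) = -63 + 7/(40987 + (-15770 + 10507)) = -63 + 7/(40987 - 5263) = -63 + 7/35724 = -2250605/35724 ≈ -63.000)
q + (p(65, -26) - 1*(-3035)) = -2250605/35724 + (338 - 1*(-3035)) = -2250605/35724 + (338 + 3035) = -2250605/35724 + 3373 = 118246447/35724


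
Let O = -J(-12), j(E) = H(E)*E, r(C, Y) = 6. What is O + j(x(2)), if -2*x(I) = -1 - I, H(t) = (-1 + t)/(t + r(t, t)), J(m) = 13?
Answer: -129/10 ≈ -12.900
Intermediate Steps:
H(t) = (-1 + t)/(6 + t) (H(t) = (-1 + t)/(t + 6) = (-1 + t)/(6 + t))
x(I) = ½ + I/2 (x(I) = -(-1 - I)/2 = ½ + I/2)
j(E) = E*(-1 + E)/(6 + E) (j(E) = ((-1 + E)/(6 + E))*E = E*(-1 + E)/(6 + E))
O = -13 (O = -1*13 = -13)
O + j(x(2)) = -13 + (½ + (½)*2)*(-1 + (½ + (½)*2))/(6 + (½ + (½)*2)) = -13 + (½ + 1)*(-1 + (½ + 1))/(6 + (½ + 1)) = -13 + 3*(-1 + 3/2)/(2*(6 + 3/2)) = -13 + (3/2)*(½)/(15/2) = -13 + (3/2)*(2/15)*(½) = -13 + ⅒ = -129/10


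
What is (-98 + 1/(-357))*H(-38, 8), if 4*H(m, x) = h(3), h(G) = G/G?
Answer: -34987/1428 ≈ -24.501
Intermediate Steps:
h(G) = 1
H(m, x) = 1/4 (H(m, x) = (1/4)*1 = 1/4)
(-98 + 1/(-357))*H(-38, 8) = (-98 + 1/(-357))*(1/4) = (-98 - 1/357)*(1/4) = -34987/357*1/4 = -34987/1428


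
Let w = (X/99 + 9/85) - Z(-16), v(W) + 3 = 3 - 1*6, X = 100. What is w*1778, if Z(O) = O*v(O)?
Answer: -1419642322/8415 ≈ -1.6870e+5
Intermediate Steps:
v(W) = -6 (v(W) = -3 + (3 - 1*6) = -3 + (3 - 6) = -3 - 3 = -6)
Z(O) = -6*O (Z(O) = O*(-6) = -6*O)
w = -798449/8415 (w = (100/99 + 9/85) - (-6)*(-16) = (100*(1/99) + 9*(1/85)) - 1*96 = (100/99 + 9/85) - 96 = 9391/8415 - 96 = -798449/8415 ≈ -94.884)
w*1778 = -798449/8415*1778 = -1419642322/8415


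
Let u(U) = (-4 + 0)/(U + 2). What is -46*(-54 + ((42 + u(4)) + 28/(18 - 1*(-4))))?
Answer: 17296/33 ≈ 524.12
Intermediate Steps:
u(U) = -4/(2 + U)
-46*(-54 + ((42 + u(4)) + 28/(18 - 1*(-4)))) = -46*(-54 + ((42 - 4/(2 + 4)) + 28/(18 - 1*(-4)))) = -46*(-54 + ((42 - 4/6) + 28/(18 + 4))) = -46*(-54 + ((42 - 4*1/6) + 28/22)) = -46*(-54 + ((42 - 2/3) + 28*(1/22))) = -46*(-54 + (124/3 + 14/11)) = -46*(-54 + 1406/33) = -46*(-376/33) = 17296/33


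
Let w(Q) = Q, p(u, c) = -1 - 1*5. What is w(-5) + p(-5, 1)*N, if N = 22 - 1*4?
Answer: -113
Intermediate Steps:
p(u, c) = -6 (p(u, c) = -1 - 5 = -6)
N = 18 (N = 22 - 4 = 18)
w(-5) + p(-5, 1)*N = -5 - 6*18 = -5 - 108 = -113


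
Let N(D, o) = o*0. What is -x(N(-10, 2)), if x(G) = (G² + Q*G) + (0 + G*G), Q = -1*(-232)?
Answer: 0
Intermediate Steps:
Q = 232
N(D, o) = 0
x(G) = 2*G² + 232*G (x(G) = (G² + 232*G) + (0 + G*G) = (G² + 232*G) + (0 + G²) = (G² + 232*G) + G² = 2*G² + 232*G)
-x(N(-10, 2)) = -2*0*(116 + 0) = -2*0*116 = -1*0 = 0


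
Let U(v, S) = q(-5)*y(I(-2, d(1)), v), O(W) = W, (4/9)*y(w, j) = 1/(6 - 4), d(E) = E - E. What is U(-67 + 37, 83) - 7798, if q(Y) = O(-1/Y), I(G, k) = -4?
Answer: -311911/40 ≈ -7797.8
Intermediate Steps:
d(E) = 0
y(w, j) = 9/8 (y(w, j) = 9/(4*(6 - 4)) = (9/4)/2 = (9/4)*(½) = 9/8)
q(Y) = -1/Y
U(v, S) = 9/40 (U(v, S) = -1/(-5)*(9/8) = -1*(-⅕)*(9/8) = (⅕)*(9/8) = 9/40)
U(-67 + 37, 83) - 7798 = 9/40 - 7798 = -311911/40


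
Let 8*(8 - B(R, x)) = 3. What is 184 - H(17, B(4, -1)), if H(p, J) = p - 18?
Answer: 185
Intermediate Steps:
B(R, x) = 61/8 (B(R, x) = 8 - ⅛*3 = 8 - 3/8 = 61/8)
H(p, J) = -18 + p
184 - H(17, B(4, -1)) = 184 - (-18 + 17) = 184 - 1*(-1) = 184 + 1 = 185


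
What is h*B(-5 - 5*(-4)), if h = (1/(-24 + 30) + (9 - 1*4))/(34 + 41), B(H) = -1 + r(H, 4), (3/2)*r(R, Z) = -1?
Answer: -31/270 ≈ -0.11481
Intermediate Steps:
r(R, Z) = -⅔ (r(R, Z) = (⅔)*(-1) = -⅔)
B(H) = -5/3 (B(H) = -1 - ⅔ = -5/3)
h = 31/450 (h = (1/6 + (9 - 4))/75 = (⅙ + 5)*(1/75) = (31/6)*(1/75) = 31/450 ≈ 0.068889)
h*B(-5 - 5*(-4)) = (31/450)*(-5/3) = -31/270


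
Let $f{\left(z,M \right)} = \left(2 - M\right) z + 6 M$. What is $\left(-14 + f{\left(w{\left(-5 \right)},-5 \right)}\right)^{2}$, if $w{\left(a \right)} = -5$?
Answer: $6241$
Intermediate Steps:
$f{\left(z,M \right)} = 6 M + z \left(2 - M\right)$ ($f{\left(z,M \right)} = z \left(2 - M\right) + 6 M = 6 M + z \left(2 - M\right)$)
$\left(-14 + f{\left(w{\left(-5 \right)},-5 \right)}\right)^{2} = \left(-14 + \left(2 \left(-5\right) + 6 \left(-5\right) - \left(-5\right) \left(-5\right)\right)\right)^{2} = \left(-14 - 65\right)^{2} = \left(-79\right)^{2} = 6241$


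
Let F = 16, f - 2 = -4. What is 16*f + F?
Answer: -16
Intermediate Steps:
f = -2 (f = 2 - 4 = -2)
16*f + F = 16*(-2) + 16 = -32 + 16 = -16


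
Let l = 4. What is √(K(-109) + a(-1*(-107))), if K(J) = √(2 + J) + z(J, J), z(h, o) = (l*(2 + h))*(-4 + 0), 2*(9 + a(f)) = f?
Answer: √(7026 + 4*I*√107)/2 ≈ 41.911 + 0.12341*I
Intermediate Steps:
a(f) = -9 + f/2
z(h, o) = -32 - 16*h (z(h, o) = (4*(2 + h))*(-4 + 0) = (8 + 4*h)*(-4) = -32 - 16*h)
K(J) = -32 + √(2 + J) - 16*J (K(J) = √(2 + J) + (-32 - 16*J) = -32 + √(2 + J) - 16*J)
√(K(-109) + a(-1*(-107))) = √((-32 + √(2 - 109) - 16*(-109)) + (-9 + (-1*(-107))/2)) = √((-32 + √(-107) + 1744) + (-9 + (½)*107)) = √((-32 + I*√107 + 1744) + (-9 + 107/2)) = √((1712 + I*√107) + 89/2) = √(3513/2 + I*√107)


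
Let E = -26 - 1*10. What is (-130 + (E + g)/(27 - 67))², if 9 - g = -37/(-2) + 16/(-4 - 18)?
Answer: 514518489/30976 ≈ 16610.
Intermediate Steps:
E = -36 (E = -26 - 10 = -36)
g = -193/22 (g = 9 - (-37/(-2) + 16/(-4 - 18)) = 9 - (-37*(-½) + 16/(-22)) = 9 - (37/2 + 16*(-1/22)) = 9 - (37/2 - 8/11) = 9 - 1*391/22 = 9 - 391/22 = -193/22 ≈ -8.7727)
(-130 + (E + g)/(27 - 67))² = (-130 + (-36 - 193/22)/(27 - 67))² = (-130 - 985/22/(-40))² = (-130 - 985/22*(-1/40))² = (-130 + 197/176)² = (-22683/176)² = 514518489/30976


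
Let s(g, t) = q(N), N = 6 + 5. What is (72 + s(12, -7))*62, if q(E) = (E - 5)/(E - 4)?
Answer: 31620/7 ≈ 4517.1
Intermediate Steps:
N = 11
q(E) = (-5 + E)/(-4 + E)
s(g, t) = 6/7 (s(g, t) = (-5 + 11)/(-4 + 11) = 6/7)
(72 + s(12, -7))*62 = (72 + 6/7)*62 = (510/7)*62 = 31620/7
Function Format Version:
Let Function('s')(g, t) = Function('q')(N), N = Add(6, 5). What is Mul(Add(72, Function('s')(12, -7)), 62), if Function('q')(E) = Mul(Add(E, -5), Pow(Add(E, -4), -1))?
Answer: Rational(31620, 7) ≈ 4517.1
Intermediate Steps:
N = 11
Function('q')(E) = Mul(Pow(Add(-4, E), -1), Add(-5, E)) (Function('q')(E) = Mul(Add(-5, E), Pow(Add(-4, E), -1)) = Mul(Pow(Add(-4, E), -1), Add(-5, E)))
Function('s')(g, t) = Rational(6, 7) (Function('s')(g, t) = Mul(Pow(Add(-4, 11), -1), Add(-5, 11)) = Mul(Pow(7, -1), 6) = Mul(Rational(1, 7), 6) = Rational(6, 7))
Mul(Add(72, Function('s')(12, -7)), 62) = Mul(Add(72, Rational(6, 7)), 62) = Mul(Rational(510, 7), 62) = Rational(31620, 7)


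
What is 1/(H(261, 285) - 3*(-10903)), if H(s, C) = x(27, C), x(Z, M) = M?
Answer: 1/32994 ≈ 3.0309e-5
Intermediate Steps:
H(s, C) = C
1/(H(261, 285) - 3*(-10903)) = 1/(285 - 3*(-10903)) = 1/(285 + 32709) = 1/32994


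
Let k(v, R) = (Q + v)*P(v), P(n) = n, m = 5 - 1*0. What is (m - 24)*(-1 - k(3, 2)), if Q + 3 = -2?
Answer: -95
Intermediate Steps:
m = 5 (m = 5 + 0 = 5)
Q = -5 (Q = -3 - 2 = -5)
k(v, R) = v*(-5 + v) (k(v, R) = (-5 + v)*v = v*(-5 + v))
(m - 24)*(-1 - k(3, 2)) = (5 - 24)*(-1 - 3*(-5 + 3)) = -19*(-1 - 3*(-2)) = -19*(-1 - 1*(-6)) = -19*(-1 + 6) = -19*5 = -95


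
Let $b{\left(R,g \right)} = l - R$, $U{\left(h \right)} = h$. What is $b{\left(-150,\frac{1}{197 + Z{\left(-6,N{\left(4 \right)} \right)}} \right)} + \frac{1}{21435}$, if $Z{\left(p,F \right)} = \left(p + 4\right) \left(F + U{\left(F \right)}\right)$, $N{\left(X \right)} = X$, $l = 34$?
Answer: $\frac{3944041}{21435} \approx 184.0$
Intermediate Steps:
$Z{\left(p,F \right)} = 2 F \left(4 + p\right)$ ($Z{\left(p,F \right)} = \left(p + 4\right) \left(F + F\right) = \left(4 + p\right) 2 F = 2 F \left(4 + p\right)$)
$b{\left(R,g \right)} = 34 - R$
$b{\left(-150,\frac{1}{197 + Z{\left(-6,N{\left(4 \right)} \right)}} \right)} + \frac{1}{21435} = \left(34 - -150\right) + \frac{1}{21435} = \left(34 + 150\right) + \frac{1}{21435} = 184 + \frac{1}{21435} = \frac{3944041}{21435}$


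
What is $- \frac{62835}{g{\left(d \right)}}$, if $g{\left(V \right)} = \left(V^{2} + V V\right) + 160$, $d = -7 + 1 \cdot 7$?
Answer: $- \frac{12567}{32} \approx -392.72$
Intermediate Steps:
$d = 0$ ($d = -7 + 7 = 0$)
$g{\left(V \right)} = 160 + 2 V^{2}$ ($g{\left(V \right)} = \left(V^{2} + V^{2}\right) + 160 = 2 V^{2} + 160 = 160 + 2 V^{2}$)
$- \frac{62835}{g{\left(d \right)}} = - \frac{62835}{160 + 2 \cdot 0^{2}} = - \frac{62835}{160 + 2 \cdot 0} = - \frac{62835}{160 + 0} = - \frac{62835}{160} = \left(-62835\right) \frac{1}{160} = - \frac{12567}{32}$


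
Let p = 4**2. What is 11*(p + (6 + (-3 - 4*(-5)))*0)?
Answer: 176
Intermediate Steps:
p = 16
11*(p + (6 + (-3 - 4*(-5)))*0) = 11*(16 + (6 + (-3 - 4*(-5)))*0) = 11*(16 + (6 + (-3 + 20))*0) = 11*(16 + (6 + 17)*0) = 11*(16 + 23*0) = 11*(16 + 0) = 11*16 = 176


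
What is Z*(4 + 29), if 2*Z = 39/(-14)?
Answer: -1287/28 ≈ -45.964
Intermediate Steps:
Z = -39/28 (Z = (39/(-14))/2 = (39*(-1/14))/2 = (1/2)*(-39/14) = -39/28 ≈ -1.3929)
Z*(4 + 29) = -39*(4 + 29)/28 = -39/28*33 = -1287/28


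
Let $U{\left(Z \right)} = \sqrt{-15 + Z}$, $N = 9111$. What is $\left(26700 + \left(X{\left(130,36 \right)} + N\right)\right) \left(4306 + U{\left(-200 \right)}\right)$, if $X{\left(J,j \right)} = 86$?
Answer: $154572482 + 35897 i \sqrt{215} \approx 1.5457 \cdot 10^{8} + 5.2635 \cdot 10^{5} i$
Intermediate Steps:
$\left(26700 + \left(X{\left(130,36 \right)} + N\right)\right) \left(4306 + U{\left(-200 \right)}\right) = \left(26700 + \left(86 + 9111\right)\right) \left(4306 + \sqrt{-15 - 200}\right) = \left(26700 + 9197\right) \left(4306 + \sqrt{-215}\right) = 35897 \left(4306 + i \sqrt{215}\right) = 154572482 + 35897 i \sqrt{215}$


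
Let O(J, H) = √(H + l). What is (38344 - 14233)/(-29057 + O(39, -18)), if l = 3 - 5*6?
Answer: -700593327/844309294 - 72333*I*√5/844309294 ≈ -0.82978 - 0.00019157*I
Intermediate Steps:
l = -27 (l = 3 - 30 = -27)
O(J, H) = √(-27 + H) (O(J, H) = √(H - 27) = √(-27 + H))
(38344 - 14233)/(-29057 + O(39, -18)) = (38344 - 14233)/(-29057 + √(-27 - 18)) = 24111/(-29057 + √(-45)) = 24111/(-29057 + 3*I*√5)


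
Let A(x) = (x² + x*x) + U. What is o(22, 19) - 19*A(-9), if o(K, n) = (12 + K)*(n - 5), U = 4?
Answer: -2678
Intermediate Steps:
o(K, n) = (-5 + n)*(12 + K) (o(K, n) = (12 + K)*(-5 + n) = (-5 + n)*(12 + K))
A(x) = 4 + 2*x² (A(x) = (x² + x*x) + 4 = (x² + x²) + 4 = 2*x² + 4 = 4 + 2*x²)
o(22, 19) - 19*A(-9) = (-60 - 5*22 + 12*19 + 22*19) - 19*(4 + 2*(-9)²) = (-60 - 110 + 228 + 418) - 19*(4 + 2*81) = 476 - 19*(4 + 162) = 476 - 19*166 = 476 - 3154 = -2678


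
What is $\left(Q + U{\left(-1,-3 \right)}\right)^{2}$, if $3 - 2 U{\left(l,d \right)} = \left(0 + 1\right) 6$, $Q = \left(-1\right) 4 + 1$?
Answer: $\frac{81}{4} \approx 20.25$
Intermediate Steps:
$Q = -3$ ($Q = -4 + 1 = -3$)
$U{\left(l,d \right)} = - \frac{3}{2}$ ($U{\left(l,d \right)} = \frac{3}{2} - \frac{\left(0 + 1\right) 6}{2} = \frac{3}{2} - \frac{1 \cdot 6}{2} = \frac{3}{2} - 3 = - \frac{3}{2}$)
$\left(Q + U{\left(-1,-3 \right)}\right)^{2} = \left(-3 - \frac{3}{2}\right)^{2} = \left(- \frac{9}{2}\right)^{2} = \frac{81}{4}$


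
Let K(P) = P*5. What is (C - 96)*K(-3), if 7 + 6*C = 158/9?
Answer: 25445/18 ≈ 1413.6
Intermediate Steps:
K(P) = 5*P
C = 95/54 (C = -7/6 + (158/9)/6 = -7/6 + (158*(1/9))/6 = -7/6 + (1/6)*(158/9) = -7/6 + 79/27 = 95/54 ≈ 1.7593)
(C - 96)*K(-3) = (95/54 - 96)*(5*(-3)) = -5089/54*(-15) = 25445/18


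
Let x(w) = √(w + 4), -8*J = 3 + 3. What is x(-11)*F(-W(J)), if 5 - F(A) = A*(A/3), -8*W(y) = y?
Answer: 5117*I*√7/1024 ≈ 13.221*I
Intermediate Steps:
J = -¾ (J = -(3 + 3)/8 = -⅛*6 = -¾ ≈ -0.75000)
x(w) = √(4 + w)
W(y) = -y/8
F(A) = 5 - A²/3 (F(A) = 5 - A*A/3 = 5 - A²/3)
x(-11)*F(-W(J)) = √(4 - 11)*(5 - (-(-1)*(-3)/(8*4))²/3) = √(-7)*(5 - (-1*3/32)²/3) = (I*√7)*(5 - (-3/32)²/3) = (I*√7)*(5 - ⅓*9/1024) = (I*√7)*(5 - 3/1024) = (I*√7)*(5117/1024) = 5117*I*√7/1024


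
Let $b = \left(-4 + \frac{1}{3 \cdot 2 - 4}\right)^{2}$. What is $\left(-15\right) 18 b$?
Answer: $- \frac{6615}{2} \approx -3307.5$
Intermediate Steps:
$b = \frac{49}{4}$ ($b = \left(-4 + \frac{1}{6 - 4}\right)^{2} = \left(-4 + \frac{1}{2}\right)^{2} = \left(- \frac{7}{2}\right)^{2} = \frac{49}{4} \approx 12.25$)
$\left(-15\right) 18 b = \left(-15\right) 18 \cdot \frac{49}{4} = \left(-270\right) \frac{49}{4} = - \frac{6615}{2}$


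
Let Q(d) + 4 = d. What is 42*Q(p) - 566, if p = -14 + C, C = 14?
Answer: -734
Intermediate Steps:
p = 0 (p = -14 + 14 = 0)
Q(d) = -4 + d
42*Q(p) - 566 = 42*(-4 + 0) - 566 = 42*(-4) - 566 = -168 - 566 = -734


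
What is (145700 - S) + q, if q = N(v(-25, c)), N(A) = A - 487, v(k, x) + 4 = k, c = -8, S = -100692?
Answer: 245876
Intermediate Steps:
v(k, x) = -4 + k
N(A) = -487 + A
q = -516 (q = -487 + (-4 - 25) = -487 - 29 = -516)
(145700 - S) + q = (145700 - 1*(-100692)) - 516 = (145700 + 100692) - 516 = 246392 - 516 = 245876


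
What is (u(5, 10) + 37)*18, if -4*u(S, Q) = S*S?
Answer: 1107/2 ≈ 553.50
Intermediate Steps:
u(S, Q) = -S**2/4 (u(S, Q) = -S*S/4 = -S**2/4)
(u(5, 10) + 37)*18 = (-1/4*5**2 + 37)*18 = (-1/4*25 + 37)*18 = (-25/4 + 37)*18 = (123/4)*18 = 1107/2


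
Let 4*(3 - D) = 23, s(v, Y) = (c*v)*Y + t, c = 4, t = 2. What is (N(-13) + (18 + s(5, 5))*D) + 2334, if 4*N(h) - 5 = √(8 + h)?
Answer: 8021/4 + I*√5/4 ≈ 2005.3 + 0.55902*I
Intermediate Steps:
s(v, Y) = 2 + 4*Y*v (s(v, Y) = (4*v)*Y + 2 = 4*Y*v + 2 = 2 + 4*Y*v)
D = -11/4 (D = 3 - ¼*23 = 3 - 23/4 = -11/4 ≈ -2.7500)
N(h) = 5/4 + √(8 + h)/4
(N(-13) + (18 + s(5, 5))*D) + 2334 = ((5/4 + √(8 - 13)/4) + (18 + (2 + 4*5*5))*(-11/4)) + 2334 = ((5/4 + √(-5)/4) + (18 + (2 + 100))*(-11/4)) + 2334 = ((5/4 + (I*√5)/4) + (18 + 102)*(-11/4)) + 2334 = ((5/4 + I*√5/4) + 120*(-11/4)) + 2334 = ((5/4 + I*√5/4) - 330) + 2334 = (-1315/4 + I*√5/4) + 2334 = 8021/4 + I*√5/4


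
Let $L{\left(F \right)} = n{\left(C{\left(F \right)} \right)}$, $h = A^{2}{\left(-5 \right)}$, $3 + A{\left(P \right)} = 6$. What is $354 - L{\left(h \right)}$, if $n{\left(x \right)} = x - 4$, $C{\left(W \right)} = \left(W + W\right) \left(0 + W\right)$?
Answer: $196$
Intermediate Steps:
$A{\left(P \right)} = 3$ ($A{\left(P \right)} = -3 + 6 = 3$)
$C{\left(W \right)} = 2 W^{2}$ ($C{\left(W \right)} = 2 W W = 2 W^{2}$)
$h = 9$ ($h = 3^{2} = 9$)
$n{\left(x \right)} = -4 + x$
$L{\left(F \right)} = -4 + 2 F^{2}$
$354 - L{\left(h \right)} = 354 - \left(-4 + 2 \cdot 9^{2}\right) = 354 - \left(-4 + 2 \cdot 81\right) = 354 - \left(-4 + 162\right) = 354 - 158 = 196$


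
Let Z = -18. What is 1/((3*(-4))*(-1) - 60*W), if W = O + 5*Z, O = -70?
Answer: 1/9612 ≈ 0.00010404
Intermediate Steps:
W = -160 (W = -70 + 5*(-18) = -70 - 90 = -160)
1/((3*(-4))*(-1) - 60*W) = 1/((3*(-4))*(-1) - 60*(-160)) = 1/(-12*(-1) + 9600) = 1/(12 + 9600) = 1/9612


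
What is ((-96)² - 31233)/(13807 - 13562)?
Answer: -22017/245 ≈ -89.865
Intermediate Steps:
((-96)² - 31233)/(13807 - 13562) = (9216 - 31233)/245 = -22017*1/245 = -22017/245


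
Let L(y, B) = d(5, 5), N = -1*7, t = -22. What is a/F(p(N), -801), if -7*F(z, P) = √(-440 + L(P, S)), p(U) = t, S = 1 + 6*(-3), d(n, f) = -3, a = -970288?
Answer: -6792016*I*√443/443 ≈ -3.227e+5*I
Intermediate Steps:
N = -7
S = -17 (S = 1 - 18 = -17)
p(U) = -22
L(y, B) = -3
F(z, P) = -I*√443/7 (F(z, P) = -√(-440 - 3)/7 = -I*√443/7)
a/F(p(N), -801) = -970288*7*I*√443/443 = -6792016*I*√443/443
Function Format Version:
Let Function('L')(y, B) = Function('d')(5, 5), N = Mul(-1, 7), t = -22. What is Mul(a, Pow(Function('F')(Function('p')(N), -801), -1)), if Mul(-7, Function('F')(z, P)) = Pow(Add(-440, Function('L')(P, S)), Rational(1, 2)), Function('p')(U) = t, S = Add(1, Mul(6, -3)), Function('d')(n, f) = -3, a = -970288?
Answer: Mul(Rational(-6792016, 443), I, Pow(443, Rational(1, 2))) ≈ Mul(-3.2270e+5, I)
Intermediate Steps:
N = -7
S = -17 (S = Add(1, -18) = -17)
Function('p')(U) = -22
Function('L')(y, B) = -3
Function('F')(z, P) = Mul(Rational(-1, 7), I, Pow(443, Rational(1, 2))) (Function('F')(z, P) = Mul(Rational(-1, 7), Pow(Add(-440, -3), Rational(1, 2))) = Mul(Rational(-1, 7), Pow(-443, Rational(1, 2))) = Mul(Rational(-1, 7), Mul(I, Pow(443, Rational(1, 2)))) = Mul(Rational(-1, 7), I, Pow(443, Rational(1, 2))))
Mul(a, Pow(Function('F')(Function('p')(N), -801), -1)) = Mul(-970288, Pow(Mul(Rational(-1, 7), I, Pow(443, Rational(1, 2))), -1)) = Mul(-970288, Mul(Rational(7, 443), I, Pow(443, Rational(1, 2)))) = Mul(Rational(-6792016, 443), I, Pow(443, Rational(1, 2)))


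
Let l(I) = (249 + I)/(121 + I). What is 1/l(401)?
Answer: 261/325 ≈ 0.80308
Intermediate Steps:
l(I) = (249 + I)/(121 + I)
1/l(401) = 1/((249 + 401)/(121 + 401)) = 1/(650/522) = 1/((1/522)*650) = 1/(325/261) = 261/325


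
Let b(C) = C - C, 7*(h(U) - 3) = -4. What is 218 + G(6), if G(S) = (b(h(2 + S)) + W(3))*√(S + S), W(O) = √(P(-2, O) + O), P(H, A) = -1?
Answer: 218 + 2*√6 ≈ 222.90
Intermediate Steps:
h(U) = 17/7 (h(U) = 3 + (⅐)*(-4) = 3 - 4/7 = 17/7)
b(C) = 0
W(O) = √(-1 + O)
G(S) = 2*√S (G(S) = (0 + √(-1 + 3))*√(S + S) = (0 + √2)*√(2*S) = √2*(√2*√S) = 2*√S)
218 + G(6) = 218 + 2*√6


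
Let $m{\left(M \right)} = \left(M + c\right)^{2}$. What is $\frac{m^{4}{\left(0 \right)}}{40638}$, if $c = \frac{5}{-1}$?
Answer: $\frac{390625}{40638} \approx 9.6123$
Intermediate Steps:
$c = -5$ ($c = 5 \left(-1\right) = -5$)
$m{\left(M \right)} = \left(-5 + M\right)^{2}$ ($m{\left(M \right)} = \left(M - 5\right)^{2} = \left(-5 + M\right)^{2}$)
$\frac{m^{4}{\left(0 \right)}}{40638} = \frac{\left(\left(-5 + 0\right)^{2}\right)^{4}}{40638} = \left(\left(-5\right)^{2}\right)^{4} \cdot \frac{1}{40638} = 25^{4} \cdot \frac{1}{40638} = 390625 \cdot \frac{1}{40638} = \frac{390625}{40638}$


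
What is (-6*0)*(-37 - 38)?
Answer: 0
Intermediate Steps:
(-6*0)*(-37 - 38) = 0*(-75) = 0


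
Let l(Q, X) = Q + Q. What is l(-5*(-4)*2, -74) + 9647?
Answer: 9727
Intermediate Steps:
l(Q, X) = 2*Q
l(-5*(-4)*2, -74) + 9647 = 2*(-5*(-4)*2) + 9647 = 2*(20*2) + 9647 = 2*40 + 9647 = 80 + 9647 = 9727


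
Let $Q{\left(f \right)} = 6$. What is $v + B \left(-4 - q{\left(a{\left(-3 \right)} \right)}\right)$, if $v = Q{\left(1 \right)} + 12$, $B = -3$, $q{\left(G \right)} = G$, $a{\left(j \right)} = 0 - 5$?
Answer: $15$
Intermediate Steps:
$a{\left(j \right)} = -5$
$v = 18$ ($v = 6 + 12 = 18$)
$v + B \left(-4 - q{\left(a{\left(-3 \right)} \right)}\right) = 18 - 3 \left(-4 - -5\right) = 18 - 3 \left(-4 + 5\right) = 18 - 3 = 15$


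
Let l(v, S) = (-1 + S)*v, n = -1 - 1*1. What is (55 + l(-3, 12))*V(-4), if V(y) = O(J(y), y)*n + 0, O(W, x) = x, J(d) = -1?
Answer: 176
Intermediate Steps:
n = -2 (n = -1 - 1 = -2)
l(v, S) = v*(-1 + S)
V(y) = -2*y (V(y) = y*(-2) + 0 = -2*y + 0 = -2*y)
(55 + l(-3, 12))*V(-4) = (55 - 3*(-1 + 12))*(-2*(-4)) = (55 - 3*11)*8 = (55 - 33)*8 = 22*8 = 176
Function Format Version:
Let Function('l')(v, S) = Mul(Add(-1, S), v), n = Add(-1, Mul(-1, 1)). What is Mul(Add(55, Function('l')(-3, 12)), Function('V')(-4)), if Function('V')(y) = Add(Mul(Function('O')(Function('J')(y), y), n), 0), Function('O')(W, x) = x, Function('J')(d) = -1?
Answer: 176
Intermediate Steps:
n = -2 (n = Add(-1, -1) = -2)
Function('l')(v, S) = Mul(v, Add(-1, S))
Function('V')(y) = Mul(-2, y) (Function('V')(y) = Add(Mul(y, -2), 0) = Add(Mul(-2, y), 0) = Mul(-2, y))
Mul(Add(55, Function('l')(-3, 12)), Function('V')(-4)) = Mul(Add(55, Mul(-3, Add(-1, 12))), Mul(-2, -4)) = Mul(Add(55, Mul(-3, 11)), 8) = Mul(Add(55, -33), 8) = Mul(22, 8) = 176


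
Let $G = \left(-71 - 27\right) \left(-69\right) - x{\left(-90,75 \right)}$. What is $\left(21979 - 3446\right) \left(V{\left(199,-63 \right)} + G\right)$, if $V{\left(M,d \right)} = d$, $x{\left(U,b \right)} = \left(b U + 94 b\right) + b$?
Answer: $117202692$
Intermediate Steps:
$x{\left(U,b \right)} = 95 b + U b$ ($x{\left(U,b \right)} = \left(U b + 94 b\right) + b = \left(94 b + U b\right) + b = 95 b + U b$)
$G = 6387$ ($G = \left(-71 - 27\right) \left(-69\right) - 75 \left(95 - 90\right) = \left(-98\right) \left(-69\right) - 75 \cdot 5 = 6762 - 375 = 6387$)
$\left(21979 - 3446\right) \left(V{\left(199,-63 \right)} + G\right) = \left(21979 - 3446\right) \left(-63 + 6387\right) = 18533 \cdot 6324 = 117202692$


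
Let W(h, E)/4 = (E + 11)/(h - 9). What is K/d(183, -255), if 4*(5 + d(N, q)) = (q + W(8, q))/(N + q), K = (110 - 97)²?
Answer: -48672/2161 ≈ -22.523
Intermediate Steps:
K = 169 (K = 13² = 169)
W(h, E) = 4*(11 + E)/(-9 + h) (W(h, E) = 4*((E + 11)/(h - 9)) = 4*((11 + E)/(-9 + h)) = 4*(11 + E)/(-9 + h))
d(N, q) = -5 + (-44 - 3*q)/(4*(N + q)) (d(N, q) = -5 + ((q + 4*(11 + q)/(-9 + 8))/(N + q))/4 = -5 + ((q + 4*(11 + q)/(-1))/(N + q))/4 = -5 + ((q + 4*(-1)*(11 + q))/(N + q))/4 = -5 + ((q + (-44 - 4*q))/(N + q))/4 = -5 + ((-44 - 3*q)/(N + q))/4 = -5 + (-44 - 3*q)/(4*(N + q)))
K/d(183, -255) = 169/(((-11 - 5*183 - 23/4*(-255))/(183 - 255))) = 169/(((-11 - 915 + 5865/4)/(-72))) = 169/((-1/72*2161/4)) = 169/(-2161/288) = 169*(-288/2161) = -48672/2161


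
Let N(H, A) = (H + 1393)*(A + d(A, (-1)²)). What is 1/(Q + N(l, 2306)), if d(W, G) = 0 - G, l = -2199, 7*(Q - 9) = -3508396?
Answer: -7/16513143 ≈ -4.2390e-7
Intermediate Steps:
Q = -3508333/7 (Q = 9 + (⅐)*(-3508396) = 9 - 3508396/7 = -3508333/7 ≈ -5.0119e+5)
d(W, G) = -G
N(H, A) = (-1 + A)*(1393 + H) (N(H, A) = (H + 1393)*(A - 1*(-1)²) = (1393 + H)*(A - 1*1) = (1393 + H)*(A - 1) = (1393 + H)*(-1 + A) = (-1 + A)*(1393 + H))
1/(Q + N(l, 2306)) = 1/(-3508333/7 + (-1393 - 1*(-2199) + 1393*2306 + 2306*(-2199))) = 1/(-3508333/7 + (-1393 + 2199 + 3212258 - 5070894)) = 1/(-3508333/7 - 1857830) = 1/(-16513143/7) = -7/16513143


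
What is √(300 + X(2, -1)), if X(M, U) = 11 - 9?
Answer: √302 ≈ 17.378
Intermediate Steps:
X(M, U) = 2
√(300 + X(2, -1)) = √(300 + 2) = √302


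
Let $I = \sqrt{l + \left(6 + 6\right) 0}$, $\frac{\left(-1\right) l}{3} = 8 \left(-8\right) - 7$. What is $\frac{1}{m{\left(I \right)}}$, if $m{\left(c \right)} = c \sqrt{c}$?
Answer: $\frac{\sqrt[4]{213}}{213} \approx 0.017936$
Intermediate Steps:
$l = 213$ ($l = - 3 \left(8 \left(-8\right) - 7\right) = - 3 \left(-64 - 7\right) = \left(-3\right) \left(-71\right) = 213$)
$I = \sqrt{213}$ ($I = \sqrt{213 + \left(6 + 6\right) 0} = \sqrt{213 + 12 \cdot 0} = \sqrt{213 + 0} = \sqrt{213} \approx 14.595$)
$m{\left(c \right)} = c^{\frac{3}{2}}$
$\frac{1}{m{\left(I \right)}} = \frac{1}{\left(\sqrt{213}\right)^{\frac{3}{2}}} = \frac{1}{213^{\frac{3}{4}}} = \frac{\sqrt[4]{213}}{213}$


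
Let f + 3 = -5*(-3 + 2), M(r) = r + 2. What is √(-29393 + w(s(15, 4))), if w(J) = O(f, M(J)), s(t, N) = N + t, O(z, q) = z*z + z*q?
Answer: I*√29347 ≈ 171.31*I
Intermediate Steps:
M(r) = 2 + r
f = 2 (f = -3 - 5*(-3 + 2) = -3 - 5*(-1) = -3 + 5 = 2)
O(z, q) = z² + q*z
w(J) = 8 + 2*J (w(J) = 2*((2 + J) + 2) = 2*(4 + J) = 8 + 2*J)
√(-29393 + w(s(15, 4))) = √(-29393 + (8 + 2*(4 + 15))) = √(-29393 + (8 + 2*19)) = √(-29393 + (8 + 38)) = √(-29393 + 46) = √(-29347) = I*√29347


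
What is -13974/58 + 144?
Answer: -2811/29 ≈ -96.931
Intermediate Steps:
-13974/58 + 144 = -137*51/29 + 144 = -6987/29 + 144 = -2811/29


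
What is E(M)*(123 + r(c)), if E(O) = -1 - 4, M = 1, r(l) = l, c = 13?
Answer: -680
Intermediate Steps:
E(O) = -5
E(M)*(123 + r(c)) = -5*(123 + 13) = -5*136 = -680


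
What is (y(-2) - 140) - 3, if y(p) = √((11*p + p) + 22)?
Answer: -143 + I*√2 ≈ -143.0 + 1.4142*I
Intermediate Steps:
y(p) = √(22 + 12*p) (y(p) = √(12*p + 22) = √(22 + 12*p))
(y(-2) - 140) - 3 = (√(22 + 12*(-2)) - 140) - 3 = (√(22 - 24) - 140) - 3 = (√(-2) - 140) - 3 = (I*√2 - 140) - 3 = (-140 + I*√2) - 3 = -143 + I*√2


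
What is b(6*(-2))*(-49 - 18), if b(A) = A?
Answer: 804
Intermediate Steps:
b(6*(-2))*(-49 - 18) = (6*(-2))*(-49 - 18) = -12*(-67) = 804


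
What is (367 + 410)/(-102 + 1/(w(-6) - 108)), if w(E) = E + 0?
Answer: -88578/11629 ≈ -7.6170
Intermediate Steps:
w(E) = E
(367 + 410)/(-102 + 1/(w(-6) - 108)) = (367 + 410)/(-102 + 1/(-6 - 108)) = 777/(-102 + 1/(-114)) = 777/(-102 - 1/114) = 777/(-11629/114) = 777*(-114/11629) = -88578/11629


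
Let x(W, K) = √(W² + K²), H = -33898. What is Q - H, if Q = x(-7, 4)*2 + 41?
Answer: 33939 + 2*√65 ≈ 33955.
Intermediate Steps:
x(W, K) = √(K² + W²)
Q = 41 + 2*√65 (Q = √(4² + (-7)²)*2 + 41 = √(16 + 49)*2 + 41 = √65*2 + 41 = 2*√65 + 41 = 41 + 2*√65 ≈ 57.125)
Q - H = (41 + 2*√65) - 1*(-33898) = (41 + 2*√65) + 33898 = 33939 + 2*√65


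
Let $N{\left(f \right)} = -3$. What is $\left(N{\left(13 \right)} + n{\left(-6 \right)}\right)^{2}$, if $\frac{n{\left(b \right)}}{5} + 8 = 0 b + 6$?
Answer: $169$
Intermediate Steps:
$n{\left(b \right)} = -10$ ($n{\left(b \right)} = -40 + 5 \left(0 b + 6\right) = -40 + 5 \left(0 + 6\right) = -40 + 5 \cdot 6 = -40 + 30 = -10$)
$\left(N{\left(13 \right)} + n{\left(-6 \right)}\right)^{2} = \left(-3 - 10\right)^{2} = \left(-13\right)^{2} = 169$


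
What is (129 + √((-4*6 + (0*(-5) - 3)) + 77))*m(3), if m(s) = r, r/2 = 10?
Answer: 2580 + 100*√2 ≈ 2721.4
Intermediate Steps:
r = 20 (r = 2*10 = 20)
m(s) = 20
(129 + √((-4*6 + (0*(-5) - 3)) + 77))*m(3) = (129 + √((-4*6 + (0*(-5) - 3)) + 77))*20 = (129 + √((-24 + (0 - 3)) + 77))*20 = (129 + √((-24 - 3) + 77))*20 = (129 + √(-27 + 77))*20 = (129 + √50)*20 = (129 + 5*√2)*20 = 2580 + 100*√2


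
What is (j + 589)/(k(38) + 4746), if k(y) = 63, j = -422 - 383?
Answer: -72/1603 ≈ -0.044916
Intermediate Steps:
j = -805
(j + 589)/(k(38) + 4746) = (-805 + 589)/(63 + 4746) = -216/4809 = -216*1/4809 = -72/1603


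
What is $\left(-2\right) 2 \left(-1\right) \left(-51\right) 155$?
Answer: $-31620$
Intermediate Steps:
$\left(-2\right) 2 \left(-1\right) \left(-51\right) 155 = \left(-4\right) \left(-1\right) \left(-51\right) 155 = 4 \left(-51\right) 155 = \left(-204\right) 155 = -31620$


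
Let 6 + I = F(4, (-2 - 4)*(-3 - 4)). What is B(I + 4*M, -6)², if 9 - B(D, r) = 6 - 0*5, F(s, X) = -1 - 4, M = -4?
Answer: 9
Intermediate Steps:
F(s, X) = -5
I = -11 (I = -6 - 5 = -11)
B(D, r) = 3 (B(D, r) = 9 - (6 - 0*5) = 9 - (6 - 1*0) = 9 - (6 + 0) = 9 - 1*6 = 9 - 6 = 3)
B(I + 4*M, -6)² = 3² = 9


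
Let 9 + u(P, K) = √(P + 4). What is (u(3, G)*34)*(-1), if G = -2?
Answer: 306 - 34*√7 ≈ 216.04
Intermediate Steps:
u(P, K) = -9 + √(4 + P) (u(P, K) = -9 + √(P + 4) = -9 + √(4 + P))
(u(3, G)*34)*(-1) = ((-9 + √(4 + 3))*34)*(-1) = ((-9 + √7)*34)*(-1) = (-306 + 34*√7)*(-1) = 306 - 34*√7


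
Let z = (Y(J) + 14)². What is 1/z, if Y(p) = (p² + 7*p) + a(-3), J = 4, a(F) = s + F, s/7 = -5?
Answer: 1/400 ≈ 0.0025000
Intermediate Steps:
s = -35 (s = 7*(-5) = -35)
a(F) = -35 + F
Y(p) = -38 + p² + 7*p (Y(p) = (p² + 7*p) + (-35 - 3) = (p² + 7*p) - 38 = -38 + p² + 7*p)
z = 400 (z = ((-38 + 4² + 7*4) + 14)² = ((-38 + 16 + 28) + 14)² = (6 + 14)² = 20² = 400)
1/z = 1/400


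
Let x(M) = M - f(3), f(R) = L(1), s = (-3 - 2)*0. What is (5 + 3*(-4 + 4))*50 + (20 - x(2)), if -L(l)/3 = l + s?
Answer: 265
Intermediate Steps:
s = 0 (s = -5*0 = 0)
L(l) = -3*l (L(l) = -3*(l + 0) = -3*l)
f(R) = -3 (f(R) = -3*1 = -3)
x(M) = 3 + M (x(M) = M - 1*(-3) = M + 3 = 3 + M)
(5 + 3*(-4 + 4))*50 + (20 - x(2)) = (5 + 3*(-4 + 4))*50 + (20 - (3 + 2)) = (5 + 3*0)*50 + (20 - 1*5) = (5 + 0)*50 + (20 - 5) = 5*50 + 15 = 250 + 15 = 265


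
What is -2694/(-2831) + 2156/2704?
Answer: 3347053/1913756 ≈ 1.7489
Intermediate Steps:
-2694/(-2831) + 2156/2704 = -2694*(-1/2831) + 2156*(1/2704) = 2694/2831 + 539/676 = 3347053/1913756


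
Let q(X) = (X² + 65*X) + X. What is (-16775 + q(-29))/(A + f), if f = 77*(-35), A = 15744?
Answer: -17848/13049 ≈ -1.3678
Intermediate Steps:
q(X) = X² + 66*X
f = -2695
(-16775 + q(-29))/(A + f) = (-16775 - 29*(66 - 29))/(15744 - 2695) = (-16775 - 29*37)/13049 = (-16775 - 1073)*(1/13049) = -17848*1/13049 = -17848/13049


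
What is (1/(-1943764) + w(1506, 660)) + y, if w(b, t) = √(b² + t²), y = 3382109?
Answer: 6574021718275/1943764 + 6*√75101 ≈ 3.3838e+6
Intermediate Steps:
(1/(-1943764) + w(1506, 660)) + y = (1/(-1943764) + √(1506² + 660²)) + 3382109 = (-1/1943764 + √(2268036 + 435600)) + 3382109 = (-1/1943764 + √2703636) + 3382109 = (-1/1943764 + 6*√75101) + 3382109 = 6574021718275/1943764 + 6*√75101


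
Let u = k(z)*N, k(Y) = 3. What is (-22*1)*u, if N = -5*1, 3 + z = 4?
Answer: 330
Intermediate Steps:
z = 1 (z = -3 + 4 = 1)
N = -5
u = -15 (u = 3*(-5) = -15)
(-22*1)*u = -22*1*(-15) = -22*(-15) = 330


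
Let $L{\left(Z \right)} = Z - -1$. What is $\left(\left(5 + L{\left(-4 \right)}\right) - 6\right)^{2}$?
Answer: $16$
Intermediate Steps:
$L{\left(Z \right)} = 1 + Z$ ($L{\left(Z \right)} = Z + 1 = 1 + Z$)
$\left(\left(5 + L{\left(-4 \right)}\right) - 6\right)^{2} = \left(\left(5 + \left(1 - 4\right)\right) - 6\right)^{2} = \left(\left(5 - 3\right) - 6\right)^{2} = \left(2 - 6\right)^{2} = \left(-4\right)^{2} = 16$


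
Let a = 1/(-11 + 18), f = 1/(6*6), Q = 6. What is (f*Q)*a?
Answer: 1/42 ≈ 0.023810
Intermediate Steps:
f = 1/36 ≈ 0.027778
a = 1/7 ≈ 0.14286
(f*Q)*a = ((1/36)*6)*(1/7) = (1/6)*(1/7) = 1/42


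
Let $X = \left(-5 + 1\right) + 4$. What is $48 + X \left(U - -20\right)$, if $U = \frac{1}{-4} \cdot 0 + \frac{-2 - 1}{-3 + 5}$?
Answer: $48$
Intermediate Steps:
$X = 0$ ($X = -4 + 4 = 0$)
$U = - \frac{3}{2}$ ($U = \left(- \frac{1}{4}\right) 0 - \frac{3}{2} = 0 - \frac{3}{2} = - \frac{3}{2} \approx -1.5$)
$48 + X \left(U - -20\right) = 48 + 0 \left(- \frac{3}{2} - -20\right) = 48 + 0 \left(- \frac{3}{2} + 20\right) = 48 + 0 \cdot \frac{37}{2} = 48 + 0 = 48$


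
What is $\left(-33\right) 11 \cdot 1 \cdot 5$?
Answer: $-1815$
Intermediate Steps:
$\left(-33\right) 11 \cdot 1 \cdot 5 = \left(-363\right) 5 = -1815$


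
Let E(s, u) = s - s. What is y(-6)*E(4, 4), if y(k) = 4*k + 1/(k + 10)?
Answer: 0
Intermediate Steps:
E(s, u) = 0
y(k) = 1/(10 + k) + 4*k (y(k) = 4*k + 1/(10 + k) = 1/(10 + k) + 4*k)
y(-6)*E(4, 4) = ((1 + 4*(-6)² + 40*(-6))/(10 - 6))*0 = ((1 + 4*36 - 240)/4)*0 = ((1 + 144 - 240)/4)*0 = ((¼)*(-95))*0 = -95/4*0 = 0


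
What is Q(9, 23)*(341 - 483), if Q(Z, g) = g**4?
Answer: -39737422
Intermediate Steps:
Q(9, 23)*(341 - 483) = 23**4*(341 - 483) = 279841*(-142) = -39737422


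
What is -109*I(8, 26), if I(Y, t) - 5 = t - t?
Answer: -545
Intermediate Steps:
I(Y, t) = 5 (I(Y, t) = 5 + (t - t) = 5 + 0 = 5)
-109*I(8, 26) = -109*5 = -545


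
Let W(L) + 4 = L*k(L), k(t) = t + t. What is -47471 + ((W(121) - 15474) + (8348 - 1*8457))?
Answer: -33776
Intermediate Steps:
k(t) = 2*t
W(L) = -4 + 2*L² (W(L) = -4 + L*(2*L) = -4 + 2*L²)
-47471 + ((W(121) - 15474) + (8348 - 1*8457)) = -47471 + (((-4 + 2*121²) - 15474) + (8348 - 1*8457)) = -47471 + (((-4 + 2*14641) - 15474) + (8348 - 8457)) = -47471 + (((-4 + 29282) - 15474) - 109) = -47471 + ((29278 - 15474) - 109) = -47471 + (13804 - 109) = -47471 + 13695 = -33776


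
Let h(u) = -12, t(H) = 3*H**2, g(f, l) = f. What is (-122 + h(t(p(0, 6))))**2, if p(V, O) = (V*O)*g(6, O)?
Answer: 17956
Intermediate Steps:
p(V, O) = 6*O*V (p(V, O) = (V*O)*6 = (O*V)*6 = 6*O*V)
(-122 + h(t(p(0, 6))))**2 = (-122 - 12)**2 = (-134)**2 = 17956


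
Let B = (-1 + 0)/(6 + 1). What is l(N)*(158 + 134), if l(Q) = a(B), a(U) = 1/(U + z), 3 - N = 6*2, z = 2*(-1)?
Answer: -2044/15 ≈ -136.27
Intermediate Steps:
z = -2
N = -9 (N = 3 - 6*2 = 3 - 1*12 = 3 - 12 = -9)
B = -1/7 ≈ -0.14286
a(U) = 1/(-2 + U) (a(U) = 1/(U - 2) = 1/(-2 + U))
l(Q) = -7/15 (l(Q) = 1/(-2 - 1/7) = 1/(-15/7) = -7/15)
l(N)*(158 + 134) = -7*(158 + 134)/15 = -7/15*292 = -2044/15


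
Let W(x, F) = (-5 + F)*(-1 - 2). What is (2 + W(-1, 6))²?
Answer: 1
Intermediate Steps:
W(x, F) = 15 - 3*F (W(x, F) = (-5 + F)*(-3) = 15 - 3*F)
(2 + W(-1, 6))² = (2 + (15 - 3*6))² = (2 + (15 - 18))² = (2 - 3)² = (-1)² = 1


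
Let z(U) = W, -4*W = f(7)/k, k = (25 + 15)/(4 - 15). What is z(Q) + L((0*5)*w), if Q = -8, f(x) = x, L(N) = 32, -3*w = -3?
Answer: 5197/160 ≈ 32.481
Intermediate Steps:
w = 1 (w = -⅓*(-3) = 1)
k = -40/11 (k = 40/(-11) = 40*(-1/11) = -40/11 ≈ -3.6364)
W = 77/160 (W = -7/(4*(-40/11)) = -7*(-11)/(4*40) = -¼*(-77/40) = 77/160 ≈ 0.48125)
z(U) = 77/160
z(Q) + L((0*5)*w) = 77/160 + 32 = 5197/160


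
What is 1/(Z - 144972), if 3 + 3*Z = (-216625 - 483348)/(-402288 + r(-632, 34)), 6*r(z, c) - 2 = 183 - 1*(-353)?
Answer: -1206595/174922996962 ≈ -6.8979e-6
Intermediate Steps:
r(z, c) = 269/3 (r(z, c) = 1/3 + (183 - 1*(-353))/6 = 1/3 + (183 + 353)/6 = 1/3 + (1/6)*536 = 1/3 + 268/3 = 269/3)
Z = -506622/1206595 (Z = -1 + ((-216625 - 483348)/(-402288 + 269/3))/3 = -1 + (-699973/(-1206595/3))/3 = -1 + (-699973*(-3/1206595))/3 = -1 + (1/3)*(2099919/1206595) = -1 + 699973/1206595 = -506622/1206595 ≈ -0.41988)
1/(Z - 144972) = 1/(-506622/1206595 - 144972) = 1/(-174922996962/1206595) = -1206595/174922996962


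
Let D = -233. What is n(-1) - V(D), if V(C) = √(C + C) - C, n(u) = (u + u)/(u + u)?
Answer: -232 - I*√466 ≈ -232.0 - 21.587*I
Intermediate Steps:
n(u) = 1 (n(u) = (2*u)/((2*u)) = (2*u)*(1/(2*u)) = 1)
V(C) = -C + √2*√C (V(C) = √(2*C) - C = √2*√C - C = -C + √2*√C)
n(-1) - V(D) = 1 - (-1*(-233) + √2*√(-233)) = 1 - (233 + √2*(I*√233)) = 1 - (233 + I*√466) = 1 + (-233 - I*√466) = -232 - I*√466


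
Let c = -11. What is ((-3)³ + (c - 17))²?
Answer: 3025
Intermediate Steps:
((-3)³ + (c - 17))² = ((-3)³ + (-11 - 17))² = (-27 - 28)² = (-55)² = 3025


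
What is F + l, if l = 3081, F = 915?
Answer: 3996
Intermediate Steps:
F + l = 915 + 3081 = 3996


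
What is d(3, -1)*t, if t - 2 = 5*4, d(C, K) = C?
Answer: 66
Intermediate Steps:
t = 22 (t = 2 + 5*4 = 2 + 20 = 22)
d(3, -1)*t = 3*22 = 66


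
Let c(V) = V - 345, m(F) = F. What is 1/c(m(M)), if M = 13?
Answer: -1/332 ≈ -0.0030120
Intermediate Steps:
c(V) = -345 + V
1/c(m(M)) = 1/(-345 + 13) = 1/(-332) = -1/332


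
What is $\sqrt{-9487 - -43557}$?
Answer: $\sqrt{34070} \approx 184.58$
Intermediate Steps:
$\sqrt{-9487 - -43557} = \sqrt{-9487 + 43557} = \sqrt{34070}$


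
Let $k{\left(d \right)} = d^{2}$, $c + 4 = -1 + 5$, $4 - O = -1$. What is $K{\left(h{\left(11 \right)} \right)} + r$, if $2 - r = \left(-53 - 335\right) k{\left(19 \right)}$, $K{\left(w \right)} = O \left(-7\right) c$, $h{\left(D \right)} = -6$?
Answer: $140070$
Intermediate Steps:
$O = 5$ ($O = 4 - -1 = 4 + 1 = 5$)
$c = 0$ ($c = -4 + \left(-1 + 5\right) = -4 + 4 = 0$)
$K{\left(w \right)} = 0$ ($K{\left(w \right)} = 5 \left(-7\right) 0 = \left(-35\right) 0 = 0$)
$r = 140070$ ($r = 2 - \left(-53 - 335\right) 19^{2} = 2 - \left(-388\right) 361 = 2 - -140068 = 2 + 140068 = 140070$)
$K{\left(h{\left(11 \right)} \right)} + r = 0 + 140070 = 140070$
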